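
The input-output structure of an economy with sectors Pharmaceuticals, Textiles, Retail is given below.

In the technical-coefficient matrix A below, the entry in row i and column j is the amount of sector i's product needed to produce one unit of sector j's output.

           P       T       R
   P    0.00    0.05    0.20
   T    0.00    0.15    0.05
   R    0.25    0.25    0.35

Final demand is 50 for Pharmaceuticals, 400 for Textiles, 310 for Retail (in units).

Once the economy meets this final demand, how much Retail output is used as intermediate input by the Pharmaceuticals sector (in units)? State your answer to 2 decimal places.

I − A =
  [   1.00    -0.05    -0.20]
  [   0.00     0.85    -0.05]
  [  -0.25    -0.25     0.65]
Cofactors of I−A, C_ij = (−1)^(i+j)·(minor ij) (rows/columns in the sector order above):
  C_11 = (0.85)(0.65) − (-0.05)(-0.25) = 0.5400
  C_12 = −[(0.00)(0.65) − (-0.05)(-0.25)] = 0.0125
  C_13 = (0.00)(-0.25) − (0.85)(-0.25) = 0.2125
  C_21 = −[(-0.05)(0.65) − (-0.20)(-0.25)] = 0.0825
  C_22 = (1.00)(0.65) − (-0.20)(-0.25) = 0.6000
  C_23 = −[(1.00)(-0.25) − (-0.05)(-0.25)] = 0.2625
  C_31 = (-0.05)(-0.05) − (-0.20)(0.85) = 0.1725
  C_32 = −[(1.00)(-0.05) − (-0.20)(0.00)] = 0.0500
  C_33 = (1.00)(0.85) − (-0.05)(0.00) = 0.8500
det(I−A) = Σ_j (I−A)_1j·C_1j = (1.00)(0.5400) + (-0.05)(0.0125) + (-0.20)(0.2125) = 0.496875
adj(I−A) = Cᵀ =
  [ 0.5400   0.0825   0.1725]
  [ 0.0125   0.6000   0.0500]
  [ 0.2125   0.2625   0.8500]
(I − A)⁻¹ = adj(I−A) / det(I−A) ≈
  [   1.0868     0.1660     0.3472]
  [   0.0252     1.2075     0.1006]
  [   0.4277     0.5283     1.7107]
First solve x = (I − A)⁻¹ d = adj(I−A)·d / det(I−A); in particular x_P = (0.5400·50 + 0.0825·400 + 0.1725·310) / 0.496875 = 113.475 / 0.496875 ≈ 228.3774.
Intermediate flow from R to P: z_RP = a_RP · x_P = 0.25 × 113.475 / 0.496875 = 28.36875 / 0.496875 ≈ 57.09.

z_RP = 57.09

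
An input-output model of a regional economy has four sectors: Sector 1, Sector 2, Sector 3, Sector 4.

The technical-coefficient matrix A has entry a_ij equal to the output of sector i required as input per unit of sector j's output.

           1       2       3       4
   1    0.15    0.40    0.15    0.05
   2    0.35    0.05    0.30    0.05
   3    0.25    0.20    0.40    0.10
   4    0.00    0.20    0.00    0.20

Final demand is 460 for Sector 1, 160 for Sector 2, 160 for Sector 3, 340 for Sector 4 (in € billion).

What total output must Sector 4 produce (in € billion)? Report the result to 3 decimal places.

I − A =
  [   0.85    -0.40    -0.15    -0.05]
  [  -0.35     0.95    -0.30    -0.05]
  [  -0.25    -0.20     0.60    -0.10]
  [   0.00    -0.20     0.00     0.80]
Compute the cofactors C_ij = (−1)^(i+j)·(3×3 minor ij) of I−A; the adjugate is their transpose:
adj(I−A) = Cᵀ =
  [ 0.396000   0.225000   0.211500   0.065250]
  [ 0.228000   0.378000   0.246000   0.068625]
  [ 0.250500   0.235500   0.522000   0.095625]
  [ 0.057000   0.094500   0.061500   0.273375]
det(I−A) = Σ_j (I−A)_1j·C_1j = (0.85)(0.396000) + (-0.40)(0.228000) + (-0.15)(0.250500) + (-0.05)(0.057000) = 0.204975
(I − A)⁻¹ = adj(I−A) / det(I−A) ≈
  [   1.9319     1.0977     1.0318     0.3183]
  [   1.1123     1.8441     1.2001     0.3348]
  [   1.2221     1.1489     2.5467     0.4665]
  [   0.2781     0.4610     0.3000     1.3337]
x = (I − A)⁻¹ d = adj(I−A)·d / det(I−A), with det(I−A) = 0.204975:
  x_1 = (0.396000·460 + 0.225000·160 + 0.211500·160 + 0.065250·340) / 0.204975 = 274.185 / 0.204975 ≈ 1337.651
  x_2 = (0.228000·460 + 0.378000·160 + 0.246000·160 + 0.068625·340) / 0.204975 = 228.0525 / 0.204975 ≈ 1112.587
  x_3 = (0.250500·460 + 0.235500·160 + 0.522000·160 + 0.095625·340) / 0.204975 = 268.9425 / 0.204975 ≈ 1312.075
  x_4 = (0.057000·460 + 0.094500·160 + 0.061500·160 + 0.273375·340) / 0.204975 = 144.1275 / 0.204975 ≈ 703.147

x_4 = 703.147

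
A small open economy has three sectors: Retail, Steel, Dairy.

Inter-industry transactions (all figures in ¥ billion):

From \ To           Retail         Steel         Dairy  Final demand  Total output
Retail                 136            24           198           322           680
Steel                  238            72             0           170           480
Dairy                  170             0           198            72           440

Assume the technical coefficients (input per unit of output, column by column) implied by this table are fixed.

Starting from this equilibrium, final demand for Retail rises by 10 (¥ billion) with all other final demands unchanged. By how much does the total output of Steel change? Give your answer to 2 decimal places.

Technical coefficients a_ij = z_ij / X_j:
  a_RR = 136/680 = 0.20, a_SR = 238/680 = 0.35, a_DR = 170/680 = 0.25
  a_RS = 24/480 = 0.05, a_SS = 72/480 = 0.15, a_DS = 0/480 = 0.00
  a_RD = 198/440 = 0.45, a_SD = 0/440 = 0.00, a_DD = 198/440 = 0.45
I − A =
  [   0.80    -0.05    -0.45]
  [  -0.35     0.85     0.00]
  [  -0.25     0.00     0.55]
Cofactors of I−A, C_ij = (−1)^(i+j)·(minor ij) (rows/columns in the sector order above):
  C_11 = (0.85)(0.55) − (0.00)(0.00) = 0.4675
  C_12 = −[(-0.35)(0.55) − (0.00)(-0.25)] = 0.1925
  C_13 = (-0.35)(0.00) − (0.85)(-0.25) = 0.2125
  C_21 = −[(-0.05)(0.55) − (-0.45)(0.00)] = 0.0275
  C_22 = (0.80)(0.55) − (-0.45)(-0.25) = 0.3275
  C_23 = −[(0.80)(0.00) − (-0.05)(-0.25)] = 0.0125
  C_31 = (-0.05)(0.00) − (-0.45)(0.85) = 0.3825
  C_32 = −[(0.80)(0.00) − (-0.45)(-0.35)] = 0.1575
  C_33 = (0.80)(0.85) − (-0.05)(-0.35) = 0.6625
det(I−A) = Σ_j (I−A)_1j·C_1j = (0.80)(0.4675) + (-0.05)(0.1925) + (-0.45)(0.2125) = 0.26875
adj(I−A) = Cᵀ =
  [ 0.4675   0.0275   0.3825]
  [ 0.1925   0.3275   0.1575]
  [ 0.2125   0.0125   0.6625]
(I − A)⁻¹ = adj(I−A) / det(I−A) ≈
  [   1.7395     0.1023     1.4233]
  [   0.7163     1.2186     0.5860]
  [   0.7907     0.0465     2.4651]
Δx = (I − A)⁻¹ Δd with Δd having +10 in the Retail component and 0 elsewhere.
So Δx_S = L_SR · (+10), where L_SR = adj(I−A)_SR / det(I−A) = 0.1925 / 0.26875.
Δx_S = 0.1925 × (+10) / 0.26875 = 1.925 / 0.26875 ≈ 7.16.

Δx_S = 7.16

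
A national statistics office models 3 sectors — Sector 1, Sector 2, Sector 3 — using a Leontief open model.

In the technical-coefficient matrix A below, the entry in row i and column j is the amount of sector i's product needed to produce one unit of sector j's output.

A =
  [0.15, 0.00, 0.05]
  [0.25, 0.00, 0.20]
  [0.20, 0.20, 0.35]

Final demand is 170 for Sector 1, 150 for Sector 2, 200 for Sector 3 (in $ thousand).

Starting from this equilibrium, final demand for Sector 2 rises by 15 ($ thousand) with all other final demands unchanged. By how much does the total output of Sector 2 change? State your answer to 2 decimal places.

I − A =
  [   0.85     0.00    -0.05]
  [  -0.25     1.00    -0.20]
  [  -0.20    -0.20     0.65]
Cofactors of I−A, C_ij = (−1)^(i+j)·(minor ij) (rows/columns in the sector order above):
  C_11 = (1.00)(0.65) − (-0.20)(-0.20) = 0.6100
  C_12 = −[(-0.25)(0.65) − (-0.20)(-0.20)] = 0.2025
  C_13 = (-0.25)(-0.20) − (1.00)(-0.20) = 0.2500
  C_21 = −[(0.00)(0.65) − (-0.05)(-0.20)] = 0.0100
  C_22 = (0.85)(0.65) − (-0.05)(-0.20) = 0.5425
  C_23 = −[(0.85)(-0.20) − (0.00)(-0.20)] = 0.1700
  C_31 = (0.00)(-0.20) − (-0.05)(1.00) = 0.0500
  C_32 = −[(0.85)(-0.20) − (-0.05)(-0.25)] = 0.1825
  C_33 = (0.85)(1.00) − (0.00)(-0.25) = 0.8500
det(I−A) = Σ_j (I−A)_1j·C_1j = (0.85)(0.6100) + (0.00)(0.2025) + (-0.05)(0.2500) = 0.5060
adj(I−A) = Cᵀ =
  [ 0.6100   0.0100   0.0500]
  [ 0.2025   0.5425   0.1825]
  [ 0.2500   0.1700   0.8500]
(I − A)⁻¹ = adj(I−A) / det(I−A) ≈
  [   1.2055     0.0198     0.0988]
  [   0.4002     1.0721     0.3607]
  [   0.4941     0.3360     1.6798]
Δx = (I − A)⁻¹ Δd with Δd having +15 in the Sector 2 component and 0 elsewhere.
So Δx_2 = L_22 · (+15), where L_22 = adj(I−A)_22 / det(I−A) = 0.5425 / 0.5060.
Δx_2 = 0.5425 × (+15) / 0.5060 = 8.1375 / 0.5060 ≈ 16.08.

Δx_2 = 16.08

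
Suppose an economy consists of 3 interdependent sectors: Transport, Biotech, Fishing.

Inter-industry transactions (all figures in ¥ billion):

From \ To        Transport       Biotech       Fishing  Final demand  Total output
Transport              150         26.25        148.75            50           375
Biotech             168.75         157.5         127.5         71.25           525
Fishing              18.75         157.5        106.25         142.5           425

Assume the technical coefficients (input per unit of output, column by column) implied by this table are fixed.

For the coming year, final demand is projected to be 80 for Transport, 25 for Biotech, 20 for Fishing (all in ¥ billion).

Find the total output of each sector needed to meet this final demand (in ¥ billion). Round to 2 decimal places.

Technical coefficients a_ij = z_ij / X_j:
  a_11 = 150/375 = 0.40, a_21 = 168.75/375 = 0.45, a_31 = 18.75/375 = 0.05
  a_12 = 26.25/525 = 0.05, a_22 = 157.5/525 = 0.30, a_32 = 157.5/525 = 0.30
  a_13 = 148.75/425 = 0.35, a_23 = 127.5/425 = 0.30, a_33 = 106.25/425 = 0.25
I − A =
  [   0.60    -0.05    -0.35]
  [  -0.45     0.70    -0.30]
  [  -0.05    -0.30     0.75]
Cofactors of I−A, C_ij = (−1)^(i+j)·(minor ij) (rows/columns in the sector order above):
  C_11 = (0.70)(0.75) − (-0.30)(-0.30) = 0.4350
  C_12 = −[(-0.45)(0.75) − (-0.30)(-0.05)] = 0.3525
  C_13 = (-0.45)(-0.30) − (0.70)(-0.05) = 0.1700
  C_21 = −[(-0.05)(0.75) − (-0.35)(-0.30)] = 0.1425
  C_22 = (0.60)(0.75) − (-0.35)(-0.05) = 0.4325
  C_23 = −[(0.60)(-0.30) − (-0.05)(-0.05)] = 0.1825
  C_31 = (-0.05)(-0.30) − (-0.35)(0.70) = 0.2600
  C_32 = −[(0.60)(-0.30) − (-0.35)(-0.45)] = 0.3375
  C_33 = (0.60)(0.70) − (-0.05)(-0.45) = 0.3975
det(I−A) = Σ_j (I−A)_1j·C_1j = (0.60)(0.4350) + (-0.05)(0.3525) + (-0.35)(0.1700) = 0.183875
adj(I−A) = Cᵀ =
  [ 0.4350   0.1425   0.2600]
  [ 0.3525   0.4325   0.3375]
  [ 0.1700   0.1825   0.3975]
(I − A)⁻¹ = adj(I−A) / det(I−A) ≈
  [   2.3657     0.7750     1.4140]
  [   1.9171     2.3521     1.8355]
  [   0.9245     0.9925     2.1618]
x = (I − A)⁻¹ d = adj(I−A)·d / det(I−A), with det(I−A) = 0.183875:
  x_1 = (0.4350·80 + 0.1425·25 + 0.2600·20) / 0.183875 = 43.5625 / 0.183875 ≈ 236.91
  x_2 = (0.3525·80 + 0.4325·25 + 0.3375·20) / 0.183875 = 45.7625 / 0.183875 ≈ 248.88
  x_3 = (0.1700·80 + 0.1825·25 + 0.3975·20) / 0.183875 = 26.1125 / 0.183875 ≈ 142.01

x_1 = 236.91, x_2 = 248.88, x_3 = 142.01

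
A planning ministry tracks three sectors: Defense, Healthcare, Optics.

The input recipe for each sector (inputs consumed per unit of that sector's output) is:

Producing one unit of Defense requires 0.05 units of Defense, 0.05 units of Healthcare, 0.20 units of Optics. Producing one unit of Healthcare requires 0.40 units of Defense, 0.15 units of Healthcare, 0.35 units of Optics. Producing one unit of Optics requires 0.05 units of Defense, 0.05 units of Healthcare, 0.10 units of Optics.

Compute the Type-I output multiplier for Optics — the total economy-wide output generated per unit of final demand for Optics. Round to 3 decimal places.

I − A =
  [   0.95    -0.40    -0.05]
  [  -0.05     0.85    -0.05]
  [  -0.20    -0.35     0.90]
Cofactors of I−A, C_ij = (−1)^(i+j)·(minor ij) (rows/columns in the sector order above):
  C_11 = (0.85)(0.90) − (-0.05)(-0.35) = 0.7475
  C_12 = −[(-0.05)(0.90) − (-0.05)(-0.20)] = 0.0550
  C_13 = (-0.05)(-0.35) − (0.85)(-0.20) = 0.1875
  C_21 = −[(-0.40)(0.90) − (-0.05)(-0.35)] = 0.3775
  C_22 = (0.95)(0.90) − (-0.05)(-0.20) = 0.8450
  C_23 = −[(0.95)(-0.35) − (-0.40)(-0.20)] = 0.4125
  C_31 = (-0.40)(-0.05) − (-0.05)(0.85) = 0.0625
  C_32 = −[(0.95)(-0.05) − (-0.05)(-0.05)] = 0.0500
  C_33 = (0.95)(0.85) − (-0.40)(-0.05) = 0.7875
det(I−A) = Σ_j (I−A)_1j·C_1j = (0.95)(0.7475) + (-0.40)(0.0550) + (-0.05)(0.1875) = 0.67875
adj(I−A) = Cᵀ =
  [ 0.7475   0.3775   0.0625]
  [ 0.0550   0.8450   0.0500]
  [ 0.1875   0.4125   0.7875]
(I − A)⁻¹ = adj(I−A) / det(I−A) ≈
  [   1.1013     0.5562     0.0921]
  [   0.0810     1.2449     0.0737]
  [   0.2762     0.6077     1.1602]
The output multiplier for sector j is the column-j sum of the Leontief inverse (I − A)⁻¹ = adj(I−A) / det(I−A).
Column O of adj(I−A): (0.0625, 0.0500, 0.7875); det(I−A) = 0.67875.
m_O = (0.0625 + 0.0500 + 0.7875) / 0.67875 = 0.90 / 0.67875 ≈ 1.326.

m_O = 1.326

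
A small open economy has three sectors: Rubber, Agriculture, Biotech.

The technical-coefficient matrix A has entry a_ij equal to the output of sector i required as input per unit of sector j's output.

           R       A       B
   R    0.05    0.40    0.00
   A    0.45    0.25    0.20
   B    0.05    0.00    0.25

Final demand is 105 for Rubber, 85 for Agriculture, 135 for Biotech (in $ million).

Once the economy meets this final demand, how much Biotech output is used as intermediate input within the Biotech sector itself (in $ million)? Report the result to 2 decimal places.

I − A =
  [   0.95    -0.40     0.00]
  [  -0.45     0.75    -0.20]
  [  -0.05     0.00     0.75]
Cofactors of I−A, C_ij = (−1)^(i+j)·(minor ij) (rows/columns in the sector order above):
  C_11 = (0.75)(0.75) − (-0.20)(0.00) = 0.5625
  C_12 = −[(-0.45)(0.75) − (-0.20)(-0.05)] = 0.3475
  C_13 = (-0.45)(0.00) − (0.75)(-0.05) = 0.0375
  C_21 = −[(-0.40)(0.75) − (0.00)(0.00)] = 0.3000
  C_22 = (0.95)(0.75) − (0.00)(-0.05) = 0.7125
  C_23 = −[(0.95)(0.00) − (-0.40)(-0.05)] = 0.0200
  C_31 = (-0.40)(-0.20) − (0.00)(0.75) = 0.0800
  C_32 = −[(0.95)(-0.20) − (0.00)(-0.45)] = 0.1900
  C_33 = (0.95)(0.75) − (-0.40)(-0.45) = 0.5325
det(I−A) = Σ_j (I−A)_1j·C_1j = (0.95)(0.5625) + (-0.40)(0.3475) + (0.00)(0.0375) = 0.395375
adj(I−A) = Cᵀ =
  [ 0.5625   0.3000   0.0800]
  [ 0.3475   0.7125   0.1900]
  [ 0.0375   0.0200   0.5325]
(I − A)⁻¹ = adj(I−A) / det(I−A) ≈
  [   1.4227     0.7588     0.2023]
  [   0.8789     1.8021     0.4806]
  [   0.0948     0.0506     1.3468]
First solve x = (I − A)⁻¹ d = adj(I−A)·d / det(I−A); in particular x_B = (0.0375·105 + 0.0200·85 + 0.5325·135) / 0.395375 = 77.525 / 0.395375 ≈ 196.0797.
Intermediate flow from B to B: z_BB = a_BB · x_B = 0.25 × 77.525 / 0.395375 = 19.38125 / 0.395375 ≈ 49.02.

z_BB = 49.02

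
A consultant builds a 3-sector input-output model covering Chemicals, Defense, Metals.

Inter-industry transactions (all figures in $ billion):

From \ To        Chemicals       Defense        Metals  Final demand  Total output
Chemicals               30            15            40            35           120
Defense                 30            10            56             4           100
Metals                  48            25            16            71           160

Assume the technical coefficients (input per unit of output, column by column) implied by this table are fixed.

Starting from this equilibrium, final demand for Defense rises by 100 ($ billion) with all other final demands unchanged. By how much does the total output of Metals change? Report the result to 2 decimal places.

Δx_3 = 64.88

Technical coefficients a_ij = z_ij / X_j:
  a_11 = 30/120 = 0.25, a_21 = 30/120 = 0.25, a_31 = 48/120 = 0.40
  a_12 = 15/100 = 0.15, a_22 = 10/100 = 0.10, a_32 = 25/100 = 0.25
  a_13 = 40/160 = 0.25, a_23 = 56/160 = 0.35, a_33 = 16/160 = 0.10
I − A =
  [   0.75    -0.15    -0.25]
  [  -0.25     0.90    -0.35]
  [  -0.40    -0.25     0.90]
Cofactors of I−A, C_ij = (−1)^(i+j)·(minor ij) (rows/columns in the sector order above):
  C_11 = (0.90)(0.90) − (-0.35)(-0.25) = 0.7225
  C_12 = −[(-0.25)(0.90) − (-0.35)(-0.40)] = 0.3650
  C_13 = (-0.25)(-0.25) − (0.90)(-0.40) = 0.4225
  C_21 = −[(-0.15)(0.90) − (-0.25)(-0.25)] = 0.1975
  C_22 = (0.75)(0.90) − (-0.25)(-0.40) = 0.5750
  C_23 = −[(0.75)(-0.25) − (-0.15)(-0.40)] = 0.2475
  C_31 = (-0.15)(-0.35) − (-0.25)(0.90) = 0.2775
  C_32 = −[(0.75)(-0.35) − (-0.25)(-0.25)] = 0.3250
  C_33 = (0.75)(0.90) − (-0.15)(-0.25) = 0.6375
det(I−A) = Σ_j (I−A)_1j·C_1j = (0.75)(0.7225) + (-0.15)(0.3650) + (-0.25)(0.4225) = 0.3815
adj(I−A) = Cᵀ =
  [ 0.7225   0.1975   0.2775]
  [ 0.3650   0.5750   0.3250]
  [ 0.4225   0.2475   0.6375]
(I − A)⁻¹ = adj(I−A) / det(I−A) ≈
  [   1.8938     0.5177     0.7274]
  [   0.9567     1.5072     0.8519]
  [   1.1075     0.6488     1.6710]
Δx = (I − A)⁻¹ Δd with Δd having +100 in the Defense component and 0 elsewhere.
So Δx_3 = L_32 · (+100), where L_32 = adj(I−A)_32 / det(I−A) = 0.2475 / 0.3815.
Δx_3 = 0.2475 × (+100) / 0.3815 = 24.75 / 0.3815 ≈ 64.88.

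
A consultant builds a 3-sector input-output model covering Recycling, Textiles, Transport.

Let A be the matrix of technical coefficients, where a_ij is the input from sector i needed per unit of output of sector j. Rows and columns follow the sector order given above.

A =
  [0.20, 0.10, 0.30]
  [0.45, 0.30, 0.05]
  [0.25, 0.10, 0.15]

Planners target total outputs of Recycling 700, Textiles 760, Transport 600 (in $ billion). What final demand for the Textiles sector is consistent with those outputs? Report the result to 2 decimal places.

d_2 = 187.00

I − A =
  [   0.80    -0.10    -0.30]
  [  -0.45     0.70    -0.05]
  [  -0.25    -0.10     0.85]
d = (I − A) x:
  d_1 = (+0.80)·700 + (-0.10)·760 + (-0.30)·600 = 304.00
  d_2 = (-0.45)·700 + (+0.70)·760 + (-0.05)·600 = 187.00
  d_3 = (-0.25)·700 + (-0.10)·760 + (+0.85)·600 = 259.00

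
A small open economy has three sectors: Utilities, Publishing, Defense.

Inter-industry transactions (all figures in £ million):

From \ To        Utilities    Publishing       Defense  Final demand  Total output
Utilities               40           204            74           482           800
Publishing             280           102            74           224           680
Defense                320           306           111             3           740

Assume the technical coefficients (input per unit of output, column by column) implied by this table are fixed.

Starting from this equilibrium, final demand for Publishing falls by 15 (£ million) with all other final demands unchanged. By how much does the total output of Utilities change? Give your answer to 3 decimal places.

Δx_1 = -9.135

Technical coefficients a_ij = z_ij / X_j:
  a_11 = 40/800 = 0.05, a_21 = 280/800 = 0.35, a_31 = 320/800 = 0.40
  a_12 = 204/680 = 0.30, a_22 = 102/680 = 0.15, a_32 = 306/680 = 0.45
  a_13 = 74/740 = 0.10, a_23 = 74/740 = 0.10, a_33 = 111/740 = 0.15
I − A =
  [   0.95    -0.30    -0.10]
  [  -0.35     0.85    -0.10]
  [  -0.40    -0.45     0.85]
Cofactors of I−A, C_ij = (−1)^(i+j)·(minor ij) (rows/columns in the sector order above):
  C_11 = (0.85)(0.85) − (-0.10)(-0.45) = 0.6775
  C_12 = −[(-0.35)(0.85) − (-0.10)(-0.40)] = 0.3375
  C_13 = (-0.35)(-0.45) − (0.85)(-0.40) = 0.4975
  C_21 = −[(-0.30)(0.85) − (-0.10)(-0.45)] = 0.3000
  C_22 = (0.95)(0.85) − (-0.10)(-0.40) = 0.7675
  C_23 = −[(0.95)(-0.45) − (-0.30)(-0.40)] = 0.5475
  C_31 = (-0.30)(-0.10) − (-0.10)(0.85) = 0.1150
  C_32 = −[(0.95)(-0.10) − (-0.10)(-0.35)] = 0.1300
  C_33 = (0.95)(0.85) − (-0.30)(-0.35) = 0.7025
det(I−A) = Σ_j (I−A)_1j·C_1j = (0.95)(0.6775) + (-0.30)(0.3375) + (-0.10)(0.4975) = 0.492625
adj(I−A) = Cᵀ =
  [ 0.6775   0.3000   0.1150]
  [ 0.3375   0.7675   0.1300]
  [ 0.4975   0.5475   0.7025]
(I − A)⁻¹ = adj(I−A) / det(I−A) ≈
  [   1.3753     0.6090     0.2334]
  [   0.6851     1.5580     0.2639]
  [   1.0099     1.1114     1.4260]
Δx = (I − A)⁻¹ Δd with Δd having -15 in the Publishing component and 0 elsewhere.
So Δx_1 = L_12 · (-15), where L_12 = adj(I−A)_12 / det(I−A) = 0.3000 / 0.492625.
Δx_1 = 0.3000 × (-15) / 0.492625 = -4.50 / 0.492625 ≈ -9.135.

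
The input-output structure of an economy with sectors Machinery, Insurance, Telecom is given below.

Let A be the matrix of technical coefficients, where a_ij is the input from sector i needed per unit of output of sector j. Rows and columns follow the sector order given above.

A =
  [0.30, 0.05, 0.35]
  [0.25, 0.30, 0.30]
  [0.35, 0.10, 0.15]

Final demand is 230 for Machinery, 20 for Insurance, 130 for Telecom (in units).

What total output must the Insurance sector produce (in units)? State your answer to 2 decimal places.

I − A =
  [   0.70    -0.05    -0.35]
  [  -0.25     0.70    -0.30]
  [  -0.35    -0.10     0.85]
Cofactors of I−A, C_ij = (−1)^(i+j)·(minor ij) (rows/columns in the sector order above):
  C_11 = (0.70)(0.85) − (-0.30)(-0.10) = 0.5650
  C_12 = −[(-0.25)(0.85) − (-0.30)(-0.35)] = 0.3175
  C_13 = (-0.25)(-0.10) − (0.70)(-0.35) = 0.2700
  C_21 = −[(-0.05)(0.85) − (-0.35)(-0.10)] = 0.0775
  C_22 = (0.70)(0.85) − (-0.35)(-0.35) = 0.4725
  C_23 = −[(0.70)(-0.10) − (-0.05)(-0.35)] = 0.0875
  C_31 = (-0.05)(-0.30) − (-0.35)(0.70) = 0.2600
  C_32 = −[(0.70)(-0.30) − (-0.35)(-0.25)] = 0.2975
  C_33 = (0.70)(0.70) − (-0.05)(-0.25) = 0.4775
det(I−A) = Σ_j (I−A)_1j·C_1j = (0.70)(0.5650) + (-0.05)(0.3175) + (-0.35)(0.2700) = 0.285125
adj(I−A) = Cᵀ =
  [ 0.5650   0.0775   0.2600]
  [ 0.3175   0.4725   0.2975]
  [ 0.2700   0.0875   0.4775]
(I − A)⁻¹ = adj(I−A) / det(I−A) ≈
  [   1.9816     0.2718     0.9119]
  [   1.1135     1.6572     1.0434]
  [   0.9470     0.3069     1.6747]
x = (I − A)⁻¹ d = adj(I−A)·d / det(I−A), with det(I−A) = 0.285125:
  x_M = (0.5650·230 + 0.0775·20 + 0.2600·130) / 0.285125 = 165.30 / 0.285125 ≈ 579.75
  x_I = (0.3175·230 + 0.4725·20 + 0.2975·130) / 0.285125 = 121.15 / 0.285125 ≈ 424.90
  x_T = (0.2700·230 + 0.0875·20 + 0.4775·130) / 0.285125 = 125.925 / 0.285125 ≈ 441.65

x_I = 424.90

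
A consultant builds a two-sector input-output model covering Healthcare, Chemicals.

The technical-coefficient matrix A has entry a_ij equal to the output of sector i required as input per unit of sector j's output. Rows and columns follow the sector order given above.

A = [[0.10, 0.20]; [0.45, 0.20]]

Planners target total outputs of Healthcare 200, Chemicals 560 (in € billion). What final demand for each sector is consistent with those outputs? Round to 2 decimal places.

I − A =
  [   0.90    -0.20]
  [  -0.45     0.80]
d = (I − A) x:
  d_H = (+0.90)·200 + (-0.20)·560 = 68.00
  d_C = (-0.45)·200 + (+0.80)·560 = 358.00

d_H = 68.00, d_C = 358.00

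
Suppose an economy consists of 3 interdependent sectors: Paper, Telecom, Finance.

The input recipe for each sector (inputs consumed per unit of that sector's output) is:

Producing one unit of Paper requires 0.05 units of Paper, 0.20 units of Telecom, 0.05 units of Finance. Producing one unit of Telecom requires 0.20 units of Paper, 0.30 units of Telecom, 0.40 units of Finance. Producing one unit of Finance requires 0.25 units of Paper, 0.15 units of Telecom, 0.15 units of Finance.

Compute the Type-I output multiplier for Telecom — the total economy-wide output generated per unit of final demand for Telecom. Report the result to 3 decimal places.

I − A =
  [   0.95    -0.20    -0.25]
  [  -0.20     0.70    -0.15]
  [  -0.05    -0.40     0.85]
Cofactors of I−A, C_ij = (−1)^(i+j)·(minor ij) (rows/columns in the sector order above):
  C_11 = (0.70)(0.85) − (-0.15)(-0.40) = 0.5350
  C_12 = −[(-0.20)(0.85) − (-0.15)(-0.05)] = 0.1775
  C_13 = (-0.20)(-0.40) − (0.70)(-0.05) = 0.1150
  C_21 = −[(-0.20)(0.85) − (-0.25)(-0.40)] = 0.2700
  C_22 = (0.95)(0.85) − (-0.25)(-0.05) = 0.7950
  C_23 = −[(0.95)(-0.40) − (-0.20)(-0.05)] = 0.3900
  C_31 = (-0.20)(-0.15) − (-0.25)(0.70) = 0.2050
  C_32 = −[(0.95)(-0.15) − (-0.25)(-0.20)] = 0.1925
  C_33 = (0.95)(0.70) − (-0.20)(-0.20) = 0.6250
det(I−A) = Σ_j (I−A)_1j·C_1j = (0.95)(0.5350) + (-0.20)(0.1775) + (-0.25)(0.1150) = 0.4440
adj(I−A) = Cᵀ =
  [ 0.5350   0.2700   0.2050]
  [ 0.1775   0.7950   0.1925]
  [ 0.1150   0.3900   0.6250]
(I − A)⁻¹ = adj(I−A) / det(I−A) ≈
  [   1.2050     0.6081     0.4617]
  [   0.3998     1.7905     0.4336]
  [   0.2590     0.8784     1.4077]
The output multiplier for sector j is the column-j sum of the Leontief inverse (I − A)⁻¹ = adj(I−A) / det(I−A).
Column 2 of adj(I−A): (0.2700, 0.7950, 0.3900); det(I−A) = 0.4440.
m_2 = (0.2700 + 0.7950 + 0.3900) / 0.4440 = 1.455 / 0.4440 ≈ 3.277.

m_2 = 3.277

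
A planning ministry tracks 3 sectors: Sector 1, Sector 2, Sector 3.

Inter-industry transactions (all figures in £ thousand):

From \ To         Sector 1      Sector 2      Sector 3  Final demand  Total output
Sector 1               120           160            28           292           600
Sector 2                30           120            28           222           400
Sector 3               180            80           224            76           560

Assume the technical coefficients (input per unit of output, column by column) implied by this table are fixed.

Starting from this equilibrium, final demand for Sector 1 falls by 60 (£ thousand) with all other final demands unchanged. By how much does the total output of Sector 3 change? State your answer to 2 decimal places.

Δx_3 = -44.15

Technical coefficients a_ij = z_ij / X_j:
  a_11 = 120/600 = 0.20, a_21 = 30/600 = 0.05, a_31 = 180/600 = 0.30
  a_12 = 160/400 = 0.40, a_22 = 120/400 = 0.30, a_32 = 80/400 = 0.20
  a_13 = 28/560 = 0.05, a_23 = 28/560 = 0.05, a_33 = 224/560 = 0.40
I − A =
  [   0.80    -0.40    -0.05]
  [  -0.05     0.70    -0.05]
  [  -0.30    -0.20     0.60]
Cofactors of I−A, C_ij = (−1)^(i+j)·(minor ij) (rows/columns in the sector order above):
  C_11 = (0.70)(0.60) − (-0.05)(-0.20) = 0.4100
  C_12 = −[(-0.05)(0.60) − (-0.05)(-0.30)] = 0.0450
  C_13 = (-0.05)(-0.20) − (0.70)(-0.30) = 0.2200
  C_21 = −[(-0.40)(0.60) − (-0.05)(-0.20)] = 0.2500
  C_22 = (0.80)(0.60) − (-0.05)(-0.30) = 0.4650
  C_23 = −[(0.80)(-0.20) − (-0.40)(-0.30)] = 0.2800
  C_31 = (-0.40)(-0.05) − (-0.05)(0.70) = 0.0550
  C_32 = −[(0.80)(-0.05) − (-0.05)(-0.05)] = 0.0425
  C_33 = (0.80)(0.70) − (-0.40)(-0.05) = 0.5400
det(I−A) = Σ_j (I−A)_1j·C_1j = (0.80)(0.4100) + (-0.40)(0.0450) + (-0.05)(0.2200) = 0.2990
adj(I−A) = Cᵀ =
  [ 0.4100   0.2500   0.0550]
  [ 0.0450   0.4650   0.0425]
  [ 0.2200   0.2800   0.5400]
(I − A)⁻¹ = adj(I−A) / det(I−A) ≈
  [   1.3712     0.8361     0.1839]
  [   0.1505     1.5552     0.1421]
  [   0.7358     0.9365     1.8060]
Δx = (I − A)⁻¹ Δd with Δd having -60 in the Sector 1 component and 0 elsewhere.
So Δx_3 = L_31 · (-60), where L_31 = adj(I−A)_31 / det(I−A) = 0.2200 / 0.2990.
Δx_3 = 0.2200 × (-60) / 0.2990 = -13.20 / 0.2990 ≈ -44.15.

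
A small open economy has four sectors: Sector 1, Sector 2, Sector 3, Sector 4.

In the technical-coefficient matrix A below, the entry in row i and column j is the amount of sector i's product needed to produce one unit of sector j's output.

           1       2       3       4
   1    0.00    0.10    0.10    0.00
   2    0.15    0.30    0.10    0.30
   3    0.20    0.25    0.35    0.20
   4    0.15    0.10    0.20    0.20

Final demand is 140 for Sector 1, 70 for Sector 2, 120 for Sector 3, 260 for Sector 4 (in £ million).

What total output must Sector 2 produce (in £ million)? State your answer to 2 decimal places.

I − A =
  [   1.00    -0.10    -0.10     0.00]
  [  -0.15     0.70    -0.10    -0.30]
  [  -0.20    -0.25     0.65    -0.20]
  [  -0.15    -0.10    -0.20     0.80]
Compute the cofactors C_ij = (−1)^(i+j)·(3×3 minor ij) of I−A; the adjugate is their transpose:
adj(I−A) = Cᵀ =
  [ 0.27950   0.07000   0.06700   0.04300]
  [ 0.13225   0.46100   0.15650   0.21200]
  [ 0.17125   0.23900   0.51350   0.21800]
  [ 0.11175   0.13050   0.16050   0.40050]
det(I−A) = Σ_j (I−A)_1j·C_1j = (1.00)(0.27950) + (-0.10)(0.13225) + (-0.10)(0.17125) + (0.00)(0.11175) = 0.24915
(I − A)⁻¹ = adj(I−A) / det(I−A) ≈
  [   1.1218     0.2810     0.2689     0.1726]
  [   0.5308     1.8503     0.6281     0.8509]
  [   0.6873     0.9593     2.0610     0.8750]
  [   0.4485     0.5238     0.6442     1.6075]
x = (I − A)⁻¹ d = adj(I−A)·d / det(I−A), with det(I−A) = 0.24915:
  x_1 = (0.27950·140 + 0.07000·70 + 0.06700·120 + 0.04300·260) / 0.24915 = 63.25 / 0.24915 ≈ 253.86
  x_2 = (0.13225·140 + 0.46100·70 + 0.15650·120 + 0.21200·260) / 0.24915 = 124.685 / 0.24915 ≈ 500.44
  x_3 = (0.17125·140 + 0.23900·70 + 0.51350·120 + 0.21800·260) / 0.24915 = 159.005 / 0.24915 ≈ 638.19
  x_4 = (0.11175·140 + 0.13050·70 + 0.16050·120 + 0.40050·260) / 0.24915 = 148.17 / 0.24915 ≈ 594.70

x_2 = 500.44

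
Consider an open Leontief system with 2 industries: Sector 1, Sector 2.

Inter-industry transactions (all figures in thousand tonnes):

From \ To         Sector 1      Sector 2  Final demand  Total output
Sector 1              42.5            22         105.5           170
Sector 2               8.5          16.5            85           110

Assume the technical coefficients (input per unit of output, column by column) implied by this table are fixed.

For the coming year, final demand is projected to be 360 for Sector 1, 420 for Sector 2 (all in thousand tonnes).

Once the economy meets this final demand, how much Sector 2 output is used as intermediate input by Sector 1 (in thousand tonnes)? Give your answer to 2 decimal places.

z_21 = 31.08

Technical coefficients a_ij = z_ij / X_j:
  a_11 = 42.5/170 = 0.25, a_21 = 8.5/170 = 0.05
  a_12 = 22/110 = 0.20, a_22 = 16.5/110 = 0.15
I − A =
  [   0.75    -0.20]
  [  -0.05     0.85]
det(I−A) = (0.75)(0.85) − (-0.20)(-0.05) = 0.6275
adj(I−A) = [[0.85, 0.20], [0.05, 0.75]]
(I − A)⁻¹ = adj(I−A) / det(I−A) ≈
  [   1.3546     0.3187]
  [   0.0797     1.1952]
First solve x = (I − A)⁻¹ d = adj(I−A)·d / det(I−A); in particular x_1 = (0.85·360 + 0.20·420) / 0.6275 = 390.00 / 0.6275 ≈ 621.5139.
Intermediate flow from 2 to 1: z_21 = a_21 · x_1 = 0.05 × 390.00 / 0.6275 = 19.50 / 0.6275 ≈ 31.08.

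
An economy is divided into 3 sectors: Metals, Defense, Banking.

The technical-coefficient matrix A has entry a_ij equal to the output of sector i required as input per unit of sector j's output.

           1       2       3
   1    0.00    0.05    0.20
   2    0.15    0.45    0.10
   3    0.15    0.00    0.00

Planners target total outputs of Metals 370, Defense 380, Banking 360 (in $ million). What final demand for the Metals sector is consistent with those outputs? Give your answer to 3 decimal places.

d_1 = 279.000

I − A =
  [   1.00    -0.05    -0.20]
  [  -0.15     0.55    -0.10]
  [  -0.15     0.00     1.00]
d = (I − A) x:
  d_1 = (+1.00)·370 + (-0.05)·380 + (-0.20)·360 = 279.000
  d_2 = (-0.15)·370 + (+0.55)·380 + (-0.10)·360 = 117.500
  d_3 = (-0.15)·370 + (+0.00)·380 + (+1.00)·360 = 304.500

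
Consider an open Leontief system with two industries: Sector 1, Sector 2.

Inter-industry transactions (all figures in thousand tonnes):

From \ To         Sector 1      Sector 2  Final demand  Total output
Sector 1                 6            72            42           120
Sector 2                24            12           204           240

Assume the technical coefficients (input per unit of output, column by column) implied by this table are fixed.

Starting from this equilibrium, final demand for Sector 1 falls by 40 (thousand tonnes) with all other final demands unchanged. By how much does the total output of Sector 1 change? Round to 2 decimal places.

Δx_1 = -45.10

Technical coefficients a_ij = z_ij / X_j:
  a_11 = 6/120 = 0.05, a_21 = 24/120 = 0.20
  a_12 = 72/240 = 0.30, a_22 = 12/240 = 0.05
I − A =
  [   0.95    -0.30]
  [  -0.20     0.95]
det(I−A) = (0.95)(0.95) − (-0.30)(-0.20) = 0.8425
adj(I−A) = [[0.95, 0.30], [0.20, 0.95]]
(I − A)⁻¹ = adj(I−A) / det(I−A) ≈
  [   1.1276     0.3561]
  [   0.2374     1.1276]
Δx = (I − A)⁻¹ Δd with Δd having -40 in the Sector 1 component and 0 elsewhere.
So Δx_1 = L_11 · (-40), where L_11 = adj(I−A)_11 / det(I−A) = 0.95 / 0.8425.
Δx_1 = 0.95 × (-40) / 0.8425 = -38.00 / 0.8425 ≈ -45.10.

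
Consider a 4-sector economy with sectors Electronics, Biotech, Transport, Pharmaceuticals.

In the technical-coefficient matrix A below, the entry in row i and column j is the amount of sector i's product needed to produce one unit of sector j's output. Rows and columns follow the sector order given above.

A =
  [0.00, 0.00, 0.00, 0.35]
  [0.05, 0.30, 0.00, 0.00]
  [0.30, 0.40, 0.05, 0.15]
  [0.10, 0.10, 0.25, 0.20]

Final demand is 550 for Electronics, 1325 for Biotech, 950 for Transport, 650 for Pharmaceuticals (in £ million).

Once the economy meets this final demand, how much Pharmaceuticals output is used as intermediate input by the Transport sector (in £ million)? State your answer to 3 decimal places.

I − A =
  [   1.00     0.00     0.00    -0.35]
  [  -0.05     0.70     0.00     0.00]
  [  -0.30    -0.40     0.95    -0.15]
  [  -0.10    -0.10    -0.25     0.80]
Compute the cofactors C_ij = (−1)^(i+j)·(3×3 minor ij) of I−A; the adjugate is their transpose:
adj(I−A) = Cᵀ =
  [ 0.505750   0.068250   0.061250   0.232750]
  [ 0.036125   0.663000   0.004375   0.016625]
  [ 0.195250   0.331500   0.533750   0.185500]
  [ 0.128750   0.195000   0.175000   0.665000]
det(I−A) = Σ_j (I−A)_1j·C_1j = (1.00)(0.505750) + (0.00)(0.036125) + (0.00)(0.195250) + (-0.35)(0.128750) = 0.4606875
(I − A)⁻¹ = adj(I−A) / det(I−A) ≈
  [   1.0978     0.1481     0.1330     0.5052]
  [   0.0784     1.4392     0.0095     0.0361]
  [   0.4238     0.7196     1.1586     0.4027]
  [   0.2795     0.4233     0.3799     1.4435]
First solve x = (I − A)⁻¹ d = adj(I−A)·d / det(I−A); in particular x_T = (0.195250·550 + 0.331500·1325 + 0.533750·950 + 0.185500·650) / 0.4606875 = 1174.2625 / 0.4606875 ≈ 2548.93502.
Intermediate flow from P to T: z_PT = a_PT · x_T = 0.25 × 1174.2625 / 0.4606875 = 293.565625 / 0.4606875 ≈ 637.234.

z_PT = 637.234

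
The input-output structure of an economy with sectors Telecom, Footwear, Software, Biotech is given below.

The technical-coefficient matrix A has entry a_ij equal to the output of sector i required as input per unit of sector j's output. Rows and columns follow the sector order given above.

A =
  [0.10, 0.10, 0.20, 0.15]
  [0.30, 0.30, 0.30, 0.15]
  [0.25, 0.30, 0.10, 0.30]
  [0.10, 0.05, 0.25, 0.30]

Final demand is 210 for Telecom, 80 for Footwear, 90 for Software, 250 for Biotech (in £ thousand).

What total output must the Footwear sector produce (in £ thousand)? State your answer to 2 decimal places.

I − A =
  [   0.90    -0.10    -0.20    -0.15]
  [  -0.30     0.70    -0.30    -0.15]
  [  -0.25    -0.30     0.90    -0.30]
  [  -0.10    -0.05    -0.25     0.70]
Compute the cofactors C_ij = (−1)^(i+j)·(3×3 minor ij) of I−A; the adjugate is their transpose:
adj(I−A) = Cᵀ =
  [ 0.303000   0.118500   0.149750   0.154500]
  [ 0.250875   0.435625   0.274500   0.264750]
  [ 0.213625   0.220375   0.399000   0.264000]
  [ 0.137500   0.126750   0.183500   0.398500]
det(I−A) = Σ_j (I−A)_1j·C_1j = (0.90)(0.303000) + (-0.10)(0.250875) + (-0.20)(0.213625) + (-0.15)(0.137500) = 0.1842625
(I − A)⁻¹ = adj(I−A) / det(I−A) ≈
  [   1.6444     0.6431     0.8127     0.8385]
  [   1.3615     2.3642     1.4897     1.4368]
  [   1.1594     1.1960     2.1654     1.4327]
  [   0.7462     0.6879     0.9959     2.1627]
x = (I − A)⁻¹ d = adj(I−A)·d / det(I−A), with det(I−A) = 0.1842625:
  x_1 = (0.303000·210 + 0.118500·80 + 0.149750·90 + 0.154500·250) / 0.1842625 = 125.2125 / 0.1842625 ≈ 679.53
  x_2 = (0.250875·210 + 0.435625·80 + 0.274500·90 + 0.264750·250) / 0.1842625 = 178.42625 / 0.1842625 ≈ 968.33
  x_3 = (0.213625·210 + 0.220375·80 + 0.399000·90 + 0.264000·250) / 0.1842625 = 164.40125 / 0.1842625 ≈ 892.21
  x_4 = (0.137500·210 + 0.126750·80 + 0.183500·90 + 0.398500·250) / 0.1842625 = 155.155 / 0.1842625 ≈ 842.03

x_2 = 968.33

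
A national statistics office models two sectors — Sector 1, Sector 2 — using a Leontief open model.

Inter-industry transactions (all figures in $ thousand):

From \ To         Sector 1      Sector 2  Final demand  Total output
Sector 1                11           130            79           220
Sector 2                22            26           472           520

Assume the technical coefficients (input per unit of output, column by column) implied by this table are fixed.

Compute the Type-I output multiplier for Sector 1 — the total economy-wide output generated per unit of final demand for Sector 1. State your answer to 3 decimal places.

Technical coefficients a_ij = z_ij / X_j:
  a_11 = 11/220 = 0.05, a_21 = 22/220 = 0.10
  a_12 = 130/520 = 0.25, a_22 = 26/520 = 0.05
I − A =
  [   0.95    -0.25]
  [  -0.10     0.95]
det(I−A) = (0.95)(0.95) − (-0.25)(-0.10) = 0.8775
adj(I−A) = [[0.95, 0.25], [0.10, 0.95]]
(I − A)⁻¹ = adj(I−A) / det(I−A) ≈
  [   1.0826     0.2849]
  [   0.1140     1.0826]
The output multiplier for sector j is the column-j sum of the Leontief inverse (I − A)⁻¹ = adj(I−A) / det(I−A).
Column 1 of adj(I−A): (0.95, 0.10); det(I−A) = 0.8775.
m_1 = (0.95 + 0.10) / 0.8775 = 1.05 / 0.8775 ≈ 1.197.

m_1 = 1.197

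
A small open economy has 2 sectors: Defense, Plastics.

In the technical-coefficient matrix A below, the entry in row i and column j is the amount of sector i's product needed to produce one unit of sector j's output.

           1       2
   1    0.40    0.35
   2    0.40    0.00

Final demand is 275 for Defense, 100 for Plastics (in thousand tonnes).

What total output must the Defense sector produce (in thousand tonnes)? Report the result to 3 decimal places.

x_1 = 673.913

I − A =
  [   0.60    -0.35]
  [  -0.40     1.00]
det(I−A) = (0.60)(1.00) − (-0.35)(-0.40) = 0.4600
adj(I−A) = [[1.00, 0.35], [0.40, 0.60]]
(I − A)⁻¹ = adj(I−A) / det(I−A) ≈
  [   2.1739     0.7609]
  [   0.8696     1.3043]
x = (I − A)⁻¹ d = adj(I−A)·d / det(I−A), with det(I−A) = 0.4600:
  x_1 = (1.00·275 + 0.35·100) / 0.4600 = 310.00 / 0.4600 ≈ 673.913
  x_2 = (0.40·275 + 0.60·100) / 0.4600 = 170.00 / 0.4600 ≈ 369.565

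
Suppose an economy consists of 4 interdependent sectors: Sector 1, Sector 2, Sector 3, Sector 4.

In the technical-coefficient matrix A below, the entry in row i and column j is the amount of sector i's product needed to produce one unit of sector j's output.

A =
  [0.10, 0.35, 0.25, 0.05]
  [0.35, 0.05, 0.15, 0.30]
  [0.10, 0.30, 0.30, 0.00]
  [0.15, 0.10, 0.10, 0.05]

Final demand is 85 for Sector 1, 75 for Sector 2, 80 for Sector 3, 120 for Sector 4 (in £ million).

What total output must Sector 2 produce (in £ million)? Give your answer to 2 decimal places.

I − A =
  [   0.90    -0.35    -0.25    -0.05]
  [  -0.35     0.95    -0.15    -0.30]
  [  -0.10    -0.30     0.70     0.00]
  [  -0.15    -0.10    -0.10     0.95]
Compute the cofactors C_ij = (−1)^(i+j)·(3×3 minor ij) of I−A; the adjugate is their transpose:
adj(I−A) = Cᵀ =
  [ 0.55900   0.30900   0.28400   0.12700]
  [ 0.28150   0.56900   0.25025   0.19450]
  [ 0.20050   0.28800   0.64425   0.10150]
  [ 0.13900   0.13900   0.13900   0.41700]
det(I−A) = Σ_j (I−A)_1j·C_1j = (0.90)(0.55900) + (-0.35)(0.28150) + (-0.25)(0.20050) + (-0.05)(0.13900) = 0.3475
(I − A)⁻¹ = adj(I−A) / det(I−A) ≈
  [   1.6086     0.8892     0.8173     0.3655]
  [   0.8101     1.6374     0.7201     0.5597]
  [   0.5770     0.8288     1.8540     0.2921]
  [   0.4000     0.4000     0.4000     1.2000]
x = (I − A)⁻¹ d = adj(I−A)·d / det(I−A), with det(I−A) = 0.3475:
  x_1 = (0.55900·85 + 0.30900·75 + 0.28400·80 + 0.12700·120) / 0.3475 = 108.65 / 0.3475 ≈ 312.66
  x_2 = (0.28150·85 + 0.56900·75 + 0.25025·80 + 0.19450·120) / 0.3475 = 109.9625 / 0.3475 ≈ 316.44
  x_3 = (0.20050·85 + 0.28800·75 + 0.64425·80 + 0.10150·120) / 0.3475 = 102.3625 / 0.3475 ≈ 294.57
  x_4 = (0.13900·85 + 0.13900·75 + 0.13900·80 + 0.41700·120) / 0.3475 = 83.40 / 0.3475 = 240.00

x_2 = 316.44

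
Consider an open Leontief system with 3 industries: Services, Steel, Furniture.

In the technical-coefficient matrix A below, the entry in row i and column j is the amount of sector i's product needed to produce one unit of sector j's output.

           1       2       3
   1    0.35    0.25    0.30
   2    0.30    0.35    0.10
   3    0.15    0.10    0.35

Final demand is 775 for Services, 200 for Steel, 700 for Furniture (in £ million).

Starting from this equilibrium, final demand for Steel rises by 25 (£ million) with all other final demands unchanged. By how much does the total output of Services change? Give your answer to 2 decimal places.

Δx_1 = 27.13

I − A =
  [   0.65    -0.25    -0.30]
  [  -0.30     0.65    -0.10]
  [  -0.15    -0.10     0.65]
Cofactors of I−A, C_ij = (−1)^(i+j)·(minor ij) (rows/columns in the sector order above):
  C_11 = (0.65)(0.65) − (-0.10)(-0.10) = 0.4125
  C_12 = −[(-0.30)(0.65) − (-0.10)(-0.15)] = 0.2100
  C_13 = (-0.30)(-0.10) − (0.65)(-0.15) = 0.1275
  C_21 = −[(-0.25)(0.65) − (-0.30)(-0.10)] = 0.1925
  C_22 = (0.65)(0.65) − (-0.30)(-0.15) = 0.3775
  C_23 = −[(0.65)(-0.10) − (-0.25)(-0.15)] = 0.1025
  C_31 = (-0.25)(-0.10) − (-0.30)(0.65) = 0.2200
  C_32 = −[(0.65)(-0.10) − (-0.30)(-0.30)] = 0.1550
  C_33 = (0.65)(0.65) − (-0.25)(-0.30) = 0.3475
det(I−A) = Σ_j (I−A)_1j·C_1j = (0.65)(0.4125) + (-0.25)(0.2100) + (-0.30)(0.1275) = 0.177375
adj(I−A) = Cᵀ =
  [ 0.4125   0.1925   0.2200]
  [ 0.2100   0.3775   0.1550]
  [ 0.1275   0.1025   0.3475]
(I − A)⁻¹ = adj(I−A) / det(I−A) ≈
  [   2.3256     1.0853     1.2403]
  [   1.1839     2.1283     0.8739]
  [   0.7188     0.5779     1.9591]
Δx = (I − A)⁻¹ Δd with Δd having +25 in the Steel component and 0 elsewhere.
So Δx_1 = L_12 · (+25), where L_12 = adj(I−A)_12 / det(I−A) = 0.1925 / 0.177375.
Δx_1 = 0.1925 × (+25) / 0.177375 = 4.8125 / 0.177375 ≈ 27.13.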